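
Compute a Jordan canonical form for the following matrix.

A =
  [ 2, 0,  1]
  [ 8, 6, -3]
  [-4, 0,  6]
J_2(4) ⊕ J_1(6)

The characteristic polynomial is
  det(x·I − A) = x^3 - 14*x^2 + 64*x - 96 = (x - 6)*(x - 4)^2

Eigenvalues and multiplicities (the geometric multiplicity of λ is n − rank(A − λI), which equals the number of Jordan blocks for λ):
  λ = 4: algebraic multiplicity = 2, geometric multiplicity = 1
  λ = 6: algebraic multiplicity = 1, geometric multiplicity = 1

Determining the block sizes for each eigenvalue:
  λ = 4: one block (gm = 1), so the single block has size am = 2 → block sizes [2]
  λ = 6: one block (gm = 1), so the single block has size am = 1 → block sizes [1]

Assembling the blocks gives a Jordan form
J =
  [4, 1, 0]
  [0, 4, 0]
  [0, 0, 6]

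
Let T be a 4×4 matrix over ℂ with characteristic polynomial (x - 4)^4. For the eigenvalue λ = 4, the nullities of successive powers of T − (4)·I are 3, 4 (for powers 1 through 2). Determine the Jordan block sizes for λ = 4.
Block sizes for λ = 4: [2, 1, 1]

From the dimensions of kernels of powers, the number of Jordan blocks of size at least j is d_j − d_{j−1} where d_j = dim ker(N^j) (with d_0 = 0). Computing the differences gives [3, 1].
The number of blocks of size exactly k is (#blocks of size ≥ k) − (#blocks of size ≥ k + 1), so the partition is: 2 block(s) of size 1, 1 block(s) of size 2.
In nonincreasing order the block sizes are [2, 1, 1].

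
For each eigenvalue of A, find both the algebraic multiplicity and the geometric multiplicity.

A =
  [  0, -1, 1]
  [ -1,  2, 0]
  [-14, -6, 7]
λ = 3: alg = 3, geom = 1

Step 1 — factor the characteristic polynomial to read off the algebraic multiplicities:
  χ_A(x) = (x - 3)^3

Step 2 — compute geometric multiplicities via the rank-nullity identity g(λ) = n − rank(A − λI):
  rank(A − (3)·I) = 2, so dim ker(A − (3)·I) = n − 2 = 1

Summary:
  λ = 3: algebraic multiplicity = 3, geometric multiplicity = 1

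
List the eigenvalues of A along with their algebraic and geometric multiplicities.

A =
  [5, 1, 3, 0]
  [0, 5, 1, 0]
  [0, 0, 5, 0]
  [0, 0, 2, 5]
λ = 5: alg = 4, geom = 2

Step 1 — factor the characteristic polynomial to read off the algebraic multiplicities:
  χ_A(x) = (x - 5)^4

Step 2 — compute geometric multiplicities via the rank-nullity identity g(λ) = n − rank(A − λI):
  rank(A − (5)·I) = 2, so dim ker(A − (5)·I) = n − 2 = 2

Summary:
  λ = 5: algebraic multiplicity = 4, geometric multiplicity = 2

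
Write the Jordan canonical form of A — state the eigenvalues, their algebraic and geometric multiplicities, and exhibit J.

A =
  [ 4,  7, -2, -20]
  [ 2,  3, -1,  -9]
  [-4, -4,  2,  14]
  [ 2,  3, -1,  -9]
J_3(0) ⊕ J_1(0)

The characteristic polynomial is
  det(x·I − A) = x^4

Eigenvalues and multiplicities (the geometric multiplicity of λ is n − rank(A − λI), which equals the number of Jordan blocks for λ):
  λ = 0: algebraic multiplicity = 4, geometric multiplicity = 2

Determining the block sizes for each eigenvalue:
  λ = 0: with am = 4 and gm = 2, the partition is not yet determined (e.g. several partitions of 4 into 2 parts exist). Let N = A − (0)·I. Computing rank(N^1) = 2, rank(N^2) = 1, rank(N^3) = 0; the number of blocks of size ≥ j is rank(N^{j−1}) − rank(N^j), giving [2, 1, 1]. So we have 1 block(s) of size 3, 1 block(s) of size 1 → block sizes [3, 1]

Assembling the blocks gives a Jordan form
J =
  [0, 1, 0, 0]
  [0, 0, 1, 0]
  [0, 0, 0, 0]
  [0, 0, 0, 0]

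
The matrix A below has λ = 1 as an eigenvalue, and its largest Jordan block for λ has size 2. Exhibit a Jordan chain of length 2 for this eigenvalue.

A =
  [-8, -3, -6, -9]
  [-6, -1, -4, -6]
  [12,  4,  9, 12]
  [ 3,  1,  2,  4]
A Jordan chain for λ = 1 of length 2:
v_1 = (-9, -6, 12, 3)ᵀ
v_2 = (1, 0, 0, 0)ᵀ

Let N = A − (1)·I. We want v_2 with N^2 v_2 = 0 but N^1 v_2 ≠ 0; then v_{j-1} := N · v_j for j = 2, …, 2.

Pick v_2 = (1, 0, 0, 0)ᵀ.
Then v_1 = N · v_2 = (-9, -6, 12, 3)ᵀ.

Sanity check: (A − (1)·I) v_1 = (0, 0, 0, 0)ᵀ = 0. ✓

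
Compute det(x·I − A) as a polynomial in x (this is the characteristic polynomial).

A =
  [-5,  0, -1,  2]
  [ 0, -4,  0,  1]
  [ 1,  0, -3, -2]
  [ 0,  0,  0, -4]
x^4 + 16*x^3 + 96*x^2 + 256*x + 256

Expanding det(x·I − A) (e.g. by cofactor expansion or by noting that A is similar to its Jordan form J, which has the same characteristic polynomial as A) gives
  χ_A(x) = x^4 + 16*x^3 + 96*x^2 + 256*x + 256
which factors as (x + 4)^4. The eigenvalues (with algebraic multiplicities) are λ = -4 with multiplicity 4.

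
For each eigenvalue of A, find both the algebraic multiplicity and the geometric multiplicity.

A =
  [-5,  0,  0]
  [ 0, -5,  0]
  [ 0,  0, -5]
λ = -5: alg = 3, geom = 3

Step 1 — factor the characteristic polynomial to read off the algebraic multiplicities:
  χ_A(x) = (x + 5)^3

Step 2 — compute geometric multiplicities via the rank-nullity identity g(λ) = n − rank(A − λI):
  rank(A − (-5)·I) = 0, so dim ker(A − (-5)·I) = n − 0 = 3

Summary:
  λ = -5: algebraic multiplicity = 3, geometric multiplicity = 3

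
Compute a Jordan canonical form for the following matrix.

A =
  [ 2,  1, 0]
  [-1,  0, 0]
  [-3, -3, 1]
J_2(1) ⊕ J_1(1)

The characteristic polynomial is
  det(x·I − A) = x^3 - 3*x^2 + 3*x - 1 = (x - 1)^3

Eigenvalues and multiplicities (the geometric multiplicity of λ is n − rank(A − λI), which equals the number of Jordan blocks for λ):
  λ = 1: algebraic multiplicity = 3, geometric multiplicity = 2

Determining the block sizes for each eigenvalue:
  λ = 1: 2 blocks summing to 3 forces exactly one block of size 2 and the rest size 1 → block sizes [2, 1]

Assembling the blocks gives a Jordan form
J =
  [1, 1, 0]
  [0, 1, 0]
  [0, 0, 1]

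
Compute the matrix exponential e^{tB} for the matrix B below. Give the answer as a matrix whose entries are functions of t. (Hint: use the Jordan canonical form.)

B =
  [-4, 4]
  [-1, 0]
e^{tB} =
  [-2*t*exp(-2*t) + exp(-2*t), 4*t*exp(-2*t)]
  [-t*exp(-2*t), 2*t*exp(-2*t) + exp(-2*t)]

Strategy: write B = P · J · P⁻¹ where J is a Jordan canonical form, so e^{tB} = P · e^{tJ} · P⁻¹, and e^{tJ} can be computed block-by-block.

B has Jordan form
J =
  [-2,  1]
  [ 0, -2]
(up to reordering of blocks).

Per-block formulas:
  For a 2×2 Jordan block J_2(-2): exp(t · J_2(-2)) = e^(-2t)·(I + t·N), where N is the 2×2 nilpotent shift.

After assembling e^{tJ} and conjugating by P, we get:

e^{tB} =
  [-2*t*exp(-2*t) + exp(-2*t), 4*t*exp(-2*t)]
  [-t*exp(-2*t), 2*t*exp(-2*t) + exp(-2*t)]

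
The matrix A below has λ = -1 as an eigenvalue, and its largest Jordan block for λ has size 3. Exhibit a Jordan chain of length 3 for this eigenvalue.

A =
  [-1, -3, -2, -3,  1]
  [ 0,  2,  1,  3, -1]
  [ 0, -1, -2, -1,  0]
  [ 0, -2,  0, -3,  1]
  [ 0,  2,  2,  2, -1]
A Jordan chain for λ = -1 of length 3:
v_1 = (1, 0, 0, 0, 0)ᵀ
v_2 = (-3, 3, -1, -2, 2)ᵀ
v_3 = (0, 1, 0, 0, 0)ᵀ

Let N = A − (-1)·I. We want v_3 with N^3 v_3 = 0 but N^2 v_3 ≠ 0; then v_{j-1} := N · v_j for j = 3, …, 2.

Pick v_3 = (0, 1, 0, 0, 0)ᵀ.
Then v_2 = N · v_3 = (-3, 3, -1, -2, 2)ᵀ.
Then v_1 = N · v_2 = (1, 0, 0, 0, 0)ᵀ.

Sanity check: (A − (-1)·I) v_1 = (0, 0, 0, 0, 0)ᵀ = 0. ✓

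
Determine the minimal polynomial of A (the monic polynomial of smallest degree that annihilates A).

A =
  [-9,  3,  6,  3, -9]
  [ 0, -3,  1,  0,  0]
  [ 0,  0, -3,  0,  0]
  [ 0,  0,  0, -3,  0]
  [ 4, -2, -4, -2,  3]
x^3 + 9*x^2 + 27*x + 27

The characteristic polynomial is χ_A(x) = (x + 3)^5, so the eigenvalues are known. The minimal polynomial is
  m_A(x) = Π_λ (x − λ)^{k_λ}
where k_λ is the size of the *largest* Jordan block for λ (equivalently, the smallest k with (A − λI)^k v = 0 for every generalised eigenvector v of λ).

  λ = -3: largest Jordan block has size 3, contributing (x + 3)^3

So m_A(x) = (x + 3)^3 = x^3 + 9*x^2 + 27*x + 27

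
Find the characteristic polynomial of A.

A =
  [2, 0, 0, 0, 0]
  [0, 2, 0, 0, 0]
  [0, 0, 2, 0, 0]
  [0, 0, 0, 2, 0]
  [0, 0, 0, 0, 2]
x^5 - 10*x^4 + 40*x^3 - 80*x^2 + 80*x - 32

Expanding det(x·I − A) (e.g. by cofactor expansion or by noting that A is similar to its Jordan form J, which has the same characteristic polynomial as A) gives
  χ_A(x) = x^5 - 10*x^4 + 40*x^3 - 80*x^2 + 80*x - 32
which factors as (x - 2)^5. The eigenvalues (with algebraic multiplicities) are λ = 2 with multiplicity 5.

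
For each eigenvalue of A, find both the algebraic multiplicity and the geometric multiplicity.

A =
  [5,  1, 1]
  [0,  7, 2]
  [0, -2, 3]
λ = 5: alg = 3, geom = 2

Step 1 — factor the characteristic polynomial to read off the algebraic multiplicities:
  χ_A(x) = (x - 5)^3

Step 2 — compute geometric multiplicities via the rank-nullity identity g(λ) = n − rank(A − λI):
  rank(A − (5)·I) = 1, so dim ker(A − (5)·I) = n − 1 = 2

Summary:
  λ = 5: algebraic multiplicity = 3, geometric multiplicity = 2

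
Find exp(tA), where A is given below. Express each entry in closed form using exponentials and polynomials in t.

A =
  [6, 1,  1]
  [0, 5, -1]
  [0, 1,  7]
e^{tA} =
  [exp(6*t), t*exp(6*t), t*exp(6*t)]
  [0, -t*exp(6*t) + exp(6*t), -t*exp(6*t)]
  [0, t*exp(6*t), t*exp(6*t) + exp(6*t)]

Strategy: write A = P · J · P⁻¹ where J is a Jordan canonical form, so e^{tA} = P · e^{tJ} · P⁻¹, and e^{tJ} can be computed block-by-block.

A has Jordan form
J =
  [6, 1, 0]
  [0, 6, 0]
  [0, 0, 6]
(up to reordering of blocks).

Per-block formulas:
  For a 2×2 Jordan block J_2(6): exp(t · J_2(6)) = e^(6t)·(I + t·N), where N is the 2×2 nilpotent shift.
  For a 1×1 block at λ = 6: exp(t · [6]) = [e^(6t)].

After assembling e^{tJ} and conjugating by P, we get:

e^{tA} =
  [exp(6*t), t*exp(6*t), t*exp(6*t)]
  [0, -t*exp(6*t) + exp(6*t), -t*exp(6*t)]
  [0, t*exp(6*t), t*exp(6*t) + exp(6*t)]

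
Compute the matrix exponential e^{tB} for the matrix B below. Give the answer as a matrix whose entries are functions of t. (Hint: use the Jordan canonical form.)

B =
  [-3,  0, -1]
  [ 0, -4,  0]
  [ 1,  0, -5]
e^{tB} =
  [t*exp(-4*t) + exp(-4*t), 0, -t*exp(-4*t)]
  [0, exp(-4*t), 0]
  [t*exp(-4*t), 0, -t*exp(-4*t) + exp(-4*t)]

Strategy: write B = P · J · P⁻¹ where J is a Jordan canonical form, so e^{tB} = P · e^{tJ} · P⁻¹, and e^{tJ} can be computed block-by-block.

B has Jordan form
J =
  [-4,  1,  0]
  [ 0, -4,  0]
  [ 0,  0, -4]
(up to reordering of blocks).

Per-block formulas:
  For a 1×1 block at λ = -4: exp(t · [-4]) = [e^(-4t)].
  For a 2×2 Jordan block J_2(-4): exp(t · J_2(-4)) = e^(-4t)·(I + t·N), where N is the 2×2 nilpotent shift.

After assembling e^{tJ} and conjugating by P, we get:

e^{tB} =
  [t*exp(-4*t) + exp(-4*t), 0, -t*exp(-4*t)]
  [0, exp(-4*t), 0]
  [t*exp(-4*t), 0, -t*exp(-4*t) + exp(-4*t)]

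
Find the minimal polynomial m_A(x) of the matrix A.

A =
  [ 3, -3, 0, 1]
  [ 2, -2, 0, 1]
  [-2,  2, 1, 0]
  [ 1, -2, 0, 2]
x^3 - 3*x^2 + 3*x - 1

The characteristic polynomial is χ_A(x) = (x - 1)^4, so the eigenvalues are known. The minimal polynomial is
  m_A(x) = Π_λ (x − λ)^{k_λ}
where k_λ is the size of the *largest* Jordan block for λ (equivalently, the smallest k with (A − λI)^k v = 0 for every generalised eigenvector v of λ).

  λ = 1: largest Jordan block has size 3, contributing (x − 1)^3

So m_A(x) = (x - 1)^3 = x^3 - 3*x^2 + 3*x - 1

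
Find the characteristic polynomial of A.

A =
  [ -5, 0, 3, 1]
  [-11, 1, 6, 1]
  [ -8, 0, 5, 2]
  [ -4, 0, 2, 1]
x^4 - 2*x^3 + 2*x - 1

Expanding det(x·I − A) (e.g. by cofactor expansion or by noting that A is similar to its Jordan form J, which has the same characteristic polynomial as A) gives
  χ_A(x) = x^4 - 2*x^3 + 2*x - 1
which factors as (x - 1)^3*(x + 1). The eigenvalues (with algebraic multiplicities) are λ = -1 with multiplicity 1, λ = 1 with multiplicity 3.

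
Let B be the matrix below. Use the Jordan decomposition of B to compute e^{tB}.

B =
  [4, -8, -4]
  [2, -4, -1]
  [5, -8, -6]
e^{tB} =
  [6*t*exp(-2*t) + exp(-2*t), -8*t*exp(-2*t), -4*t*exp(-2*t)]
  [3*t^2*exp(-2*t)/2 + 2*t*exp(-2*t), -2*t^2*exp(-2*t) - 2*t*exp(-2*t) + exp(-2*t), -t^2*exp(-2*t) - t*exp(-2*t)]
  [-3*t^2*exp(-2*t) + 5*t*exp(-2*t), 4*t^2*exp(-2*t) - 8*t*exp(-2*t), 2*t^2*exp(-2*t) - 4*t*exp(-2*t) + exp(-2*t)]

Strategy: write B = P · J · P⁻¹ where J is a Jordan canonical form, so e^{tB} = P · e^{tJ} · P⁻¹, and e^{tJ} can be computed block-by-block.

B has Jordan form
J =
  [-2,  1,  0]
  [ 0, -2,  1]
  [ 0,  0, -2]
(up to reordering of blocks).

Per-block formulas:
  For a 3×3 Jordan block J_3(-2): exp(t · J_3(-2)) = e^(-2t)·(I + t·N + (t^2/2)·N^2), where N is the 3×3 nilpotent shift.

After assembling e^{tJ} and conjugating by P, we get:

e^{tB} =
  [6*t*exp(-2*t) + exp(-2*t), -8*t*exp(-2*t), -4*t*exp(-2*t)]
  [3*t^2*exp(-2*t)/2 + 2*t*exp(-2*t), -2*t^2*exp(-2*t) - 2*t*exp(-2*t) + exp(-2*t), -t^2*exp(-2*t) - t*exp(-2*t)]
  [-3*t^2*exp(-2*t) + 5*t*exp(-2*t), 4*t^2*exp(-2*t) - 8*t*exp(-2*t), 2*t^2*exp(-2*t) - 4*t*exp(-2*t) + exp(-2*t)]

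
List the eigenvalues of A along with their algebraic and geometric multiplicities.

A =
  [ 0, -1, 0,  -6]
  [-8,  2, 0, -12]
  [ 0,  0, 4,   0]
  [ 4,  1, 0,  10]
λ = 4: alg = 4, geom = 3

Step 1 — factor the characteristic polynomial to read off the algebraic multiplicities:
  χ_A(x) = (x - 4)^4

Step 2 — compute geometric multiplicities via the rank-nullity identity g(λ) = n − rank(A − λI):
  rank(A − (4)·I) = 1, so dim ker(A − (4)·I) = n − 1 = 3

Summary:
  λ = 4: algebraic multiplicity = 4, geometric multiplicity = 3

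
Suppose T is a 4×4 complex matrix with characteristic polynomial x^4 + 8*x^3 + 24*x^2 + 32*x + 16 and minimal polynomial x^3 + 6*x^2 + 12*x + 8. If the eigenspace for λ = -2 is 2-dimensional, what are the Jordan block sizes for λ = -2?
Block sizes for λ = -2: [3, 1]

Step 1 — from the characteristic polynomial, algebraic multiplicity of λ = -2 is 4. From dim ker(T − (-2)·I) = 2, there are exactly 2 Jordan blocks for λ = -2.
Step 2 — from the minimal polynomial, the factor (x + 2)^3 tells us the largest block for λ = -2 has size 3.
Step 3 — with total size 4, 2 blocks, and largest block 3, the block sizes (in nonincreasing order) are [3, 1].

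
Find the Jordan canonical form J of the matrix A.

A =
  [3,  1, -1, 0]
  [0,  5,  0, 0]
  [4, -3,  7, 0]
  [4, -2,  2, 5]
J_3(5) ⊕ J_1(5)

The characteristic polynomial is
  det(x·I − A) = x^4 - 20*x^3 + 150*x^2 - 500*x + 625 = (x - 5)^4

Eigenvalues and multiplicities (the geometric multiplicity of λ is n − rank(A − λI), which equals the number of Jordan blocks for λ):
  λ = 5: algebraic multiplicity = 4, geometric multiplicity = 2

Determining the block sizes for each eigenvalue:
  λ = 5: with am = 4 and gm = 2, the partition is not yet determined (e.g. several partitions of 4 into 2 parts exist). Let N = A − (5)·I. Computing rank(N^1) = 2, rank(N^2) = 1, rank(N^3) = 0; the number of blocks of size ≥ j is rank(N^{j−1}) − rank(N^j), giving [2, 1, 1]. So we have 1 block(s) of size 3, 1 block(s) of size 1 → block sizes [3, 1]

Assembling the blocks gives a Jordan form
J =
  [5, 1, 0, 0]
  [0, 5, 1, 0]
  [0, 0, 5, 0]
  [0, 0, 0, 5]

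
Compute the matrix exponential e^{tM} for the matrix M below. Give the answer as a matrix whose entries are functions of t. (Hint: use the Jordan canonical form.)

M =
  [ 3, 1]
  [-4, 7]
e^{tM} =
  [-2*t*exp(5*t) + exp(5*t), t*exp(5*t)]
  [-4*t*exp(5*t), 2*t*exp(5*t) + exp(5*t)]

Strategy: write M = P · J · P⁻¹ where J is a Jordan canonical form, so e^{tM} = P · e^{tJ} · P⁻¹, and e^{tJ} can be computed block-by-block.

M has Jordan form
J =
  [5, 1]
  [0, 5]
(up to reordering of blocks).

Per-block formulas:
  For a 2×2 Jordan block J_2(5): exp(t · J_2(5)) = e^(5t)·(I + t·N), where N is the 2×2 nilpotent shift.

After assembling e^{tJ} and conjugating by P, we get:

e^{tM} =
  [-2*t*exp(5*t) + exp(5*t), t*exp(5*t)]
  [-4*t*exp(5*t), 2*t*exp(5*t) + exp(5*t)]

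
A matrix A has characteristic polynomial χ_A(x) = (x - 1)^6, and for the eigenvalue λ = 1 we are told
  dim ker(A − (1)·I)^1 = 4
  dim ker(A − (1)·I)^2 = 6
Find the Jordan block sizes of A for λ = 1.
Block sizes for λ = 1: [2, 2, 1, 1]

From the dimensions of kernels of powers, the number of Jordan blocks of size at least j is d_j − d_{j−1} where d_j = dim ker(N^j) (with d_0 = 0). Computing the differences gives [4, 2].
The number of blocks of size exactly k is (#blocks of size ≥ k) − (#blocks of size ≥ k + 1), so the partition is: 2 block(s) of size 1, 2 block(s) of size 2.
In nonincreasing order the block sizes are [2, 2, 1, 1].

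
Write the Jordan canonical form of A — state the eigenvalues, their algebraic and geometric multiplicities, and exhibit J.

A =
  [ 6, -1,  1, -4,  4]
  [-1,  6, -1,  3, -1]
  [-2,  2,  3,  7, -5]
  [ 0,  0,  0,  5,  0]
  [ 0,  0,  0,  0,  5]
J_2(5) ⊕ J_2(5) ⊕ J_1(5)

The characteristic polynomial is
  det(x·I − A) = x^5 - 25*x^4 + 250*x^3 - 1250*x^2 + 3125*x - 3125 = (x - 5)^5

Eigenvalues and multiplicities (the geometric multiplicity of λ is n − rank(A − λI), which equals the number of Jordan blocks for λ):
  λ = 5: algebraic multiplicity = 5, geometric multiplicity = 3

Determining the block sizes for each eigenvalue:
  λ = 5: with am = 5 and gm = 3, the partition is not yet determined (e.g. several partitions of 5 into 3 parts exist). Let N = A − (5)·I. Computing rank(N^1) = 2, rank(N^2) = 0; the number of blocks of size ≥ j is rank(N^{j−1}) − rank(N^j), giving [3, 2]. So we have 2 block(s) of size 2, 1 block(s) of size 1 → block sizes [2, 2, 1]

Assembling the blocks gives a Jordan form
J =
  [5, 1, 0, 0, 0]
  [0, 5, 0, 0, 0]
  [0, 0, 5, 1, 0]
  [0, 0, 0, 5, 0]
  [0, 0, 0, 0, 5]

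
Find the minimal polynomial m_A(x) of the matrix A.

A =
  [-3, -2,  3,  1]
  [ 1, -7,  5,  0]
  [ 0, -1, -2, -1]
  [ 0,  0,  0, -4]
x^3 + 12*x^2 + 48*x + 64

The characteristic polynomial is χ_A(x) = (x + 4)^4, so the eigenvalues are known. The minimal polynomial is
  m_A(x) = Π_λ (x − λ)^{k_λ}
where k_λ is the size of the *largest* Jordan block for λ (equivalently, the smallest k with (A − λI)^k v = 0 for every generalised eigenvector v of λ).

  λ = -4: largest Jordan block has size 3, contributing (x + 4)^3

So m_A(x) = (x + 4)^3 = x^3 + 12*x^2 + 48*x + 64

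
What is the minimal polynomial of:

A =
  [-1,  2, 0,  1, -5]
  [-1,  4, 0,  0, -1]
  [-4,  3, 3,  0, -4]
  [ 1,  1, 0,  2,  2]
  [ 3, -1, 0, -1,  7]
x^3 - 9*x^2 + 27*x - 27

The characteristic polynomial is χ_A(x) = (x - 3)^5, so the eigenvalues are known. The minimal polynomial is
  m_A(x) = Π_λ (x − λ)^{k_λ}
where k_λ is the size of the *largest* Jordan block for λ (equivalently, the smallest k with (A − λI)^k v = 0 for every generalised eigenvector v of λ).

  λ = 3: largest Jordan block has size 3, contributing (x − 3)^3

So m_A(x) = (x - 3)^3 = x^3 - 9*x^2 + 27*x - 27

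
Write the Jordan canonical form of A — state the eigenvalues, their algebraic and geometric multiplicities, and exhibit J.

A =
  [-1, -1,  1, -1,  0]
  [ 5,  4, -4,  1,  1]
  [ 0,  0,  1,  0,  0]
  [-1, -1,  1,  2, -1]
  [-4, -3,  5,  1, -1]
J_3(1) ⊕ J_2(1)

The characteristic polynomial is
  det(x·I − A) = x^5 - 5*x^4 + 10*x^3 - 10*x^2 + 5*x - 1 = (x - 1)^5

Eigenvalues and multiplicities (the geometric multiplicity of λ is n − rank(A − λI), which equals the number of Jordan blocks for λ):
  λ = 1: algebraic multiplicity = 5, geometric multiplicity = 2

Determining the block sizes for each eigenvalue:
  λ = 1: with am = 5 and gm = 2, the partition is not yet determined (e.g. several partitions of 5 into 2 parts exist). Let N = A − (1)·I. Computing rank(N^1) = 3, rank(N^2) = 1, rank(N^3) = 0; the number of blocks of size ≥ j is rank(N^{j−1}) − rank(N^j), giving [2, 2, 1]. So we have 1 block(s) of size 3, 1 block(s) of size 2 → block sizes [3, 2]

Assembling the blocks gives a Jordan form
J =
  [1, 1, 0, 0, 0]
  [0, 1, 1, 0, 0]
  [0, 0, 1, 0, 0]
  [0, 0, 0, 1, 1]
  [0, 0, 0, 0, 1]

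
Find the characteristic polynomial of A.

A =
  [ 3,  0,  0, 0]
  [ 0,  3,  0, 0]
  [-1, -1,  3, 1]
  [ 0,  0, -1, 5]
x^4 - 14*x^3 + 73*x^2 - 168*x + 144

Expanding det(x·I − A) (e.g. by cofactor expansion or by noting that A is similar to its Jordan form J, which has the same characteristic polynomial as A) gives
  χ_A(x) = x^4 - 14*x^3 + 73*x^2 - 168*x + 144
which factors as (x - 4)^2*(x - 3)^2. The eigenvalues (with algebraic multiplicities) are λ = 3 with multiplicity 2, λ = 4 with multiplicity 2.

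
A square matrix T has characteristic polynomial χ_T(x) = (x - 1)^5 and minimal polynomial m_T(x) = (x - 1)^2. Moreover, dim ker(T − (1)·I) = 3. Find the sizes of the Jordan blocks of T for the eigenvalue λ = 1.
Block sizes for λ = 1: [2, 2, 1]

Step 1 — from the characteristic polynomial, algebraic multiplicity of λ = 1 is 5. From dim ker(T − (1)·I) = 3, there are exactly 3 Jordan blocks for λ = 1.
Step 2 — from the minimal polynomial, the factor (x − 1)^2 tells us the largest block for λ = 1 has size 2.
Step 3 — with total size 5, 3 blocks, and largest block 2, the block sizes (in nonincreasing order) are [2, 2, 1].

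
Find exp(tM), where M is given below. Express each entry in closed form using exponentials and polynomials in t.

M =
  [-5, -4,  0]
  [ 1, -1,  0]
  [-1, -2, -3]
e^{tM} =
  [-2*t*exp(-3*t) + exp(-3*t), -4*t*exp(-3*t), 0]
  [t*exp(-3*t), 2*t*exp(-3*t) + exp(-3*t), 0]
  [-t*exp(-3*t), -2*t*exp(-3*t), exp(-3*t)]

Strategy: write M = P · J · P⁻¹ where J is a Jordan canonical form, so e^{tM} = P · e^{tJ} · P⁻¹, and e^{tJ} can be computed block-by-block.

M has Jordan form
J =
  [-3,  1,  0]
  [ 0, -3,  0]
  [ 0,  0, -3]
(up to reordering of blocks).

Per-block formulas:
  For a 1×1 block at λ = -3: exp(t · [-3]) = [e^(-3t)].
  For a 2×2 Jordan block J_2(-3): exp(t · J_2(-3)) = e^(-3t)·(I + t·N), where N is the 2×2 nilpotent shift.

After assembling e^{tJ} and conjugating by P, we get:

e^{tM} =
  [-2*t*exp(-3*t) + exp(-3*t), -4*t*exp(-3*t), 0]
  [t*exp(-3*t), 2*t*exp(-3*t) + exp(-3*t), 0]
  [-t*exp(-3*t), -2*t*exp(-3*t), exp(-3*t)]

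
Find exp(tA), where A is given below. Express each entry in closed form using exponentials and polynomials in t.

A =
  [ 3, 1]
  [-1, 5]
e^{tA} =
  [-t*exp(4*t) + exp(4*t), t*exp(4*t)]
  [-t*exp(4*t), t*exp(4*t) + exp(4*t)]

Strategy: write A = P · J · P⁻¹ where J is a Jordan canonical form, so e^{tA} = P · e^{tJ} · P⁻¹, and e^{tJ} can be computed block-by-block.

A has Jordan form
J =
  [4, 1]
  [0, 4]
(up to reordering of blocks).

Per-block formulas:
  For a 2×2 Jordan block J_2(4): exp(t · J_2(4)) = e^(4t)·(I + t·N), where N is the 2×2 nilpotent shift.

After assembling e^{tJ} and conjugating by P, we get:

e^{tA} =
  [-t*exp(4*t) + exp(4*t), t*exp(4*t)]
  [-t*exp(4*t), t*exp(4*t) + exp(4*t)]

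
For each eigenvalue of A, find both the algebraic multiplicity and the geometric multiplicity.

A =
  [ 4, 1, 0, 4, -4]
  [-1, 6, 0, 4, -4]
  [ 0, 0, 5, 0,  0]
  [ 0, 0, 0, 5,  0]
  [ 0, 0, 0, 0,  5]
λ = 5: alg = 5, geom = 4

Step 1 — factor the characteristic polynomial to read off the algebraic multiplicities:
  χ_A(x) = (x - 5)^5

Step 2 — compute geometric multiplicities via the rank-nullity identity g(λ) = n − rank(A − λI):
  rank(A − (5)·I) = 1, so dim ker(A − (5)·I) = n − 1 = 4

Summary:
  λ = 5: algebraic multiplicity = 5, geometric multiplicity = 4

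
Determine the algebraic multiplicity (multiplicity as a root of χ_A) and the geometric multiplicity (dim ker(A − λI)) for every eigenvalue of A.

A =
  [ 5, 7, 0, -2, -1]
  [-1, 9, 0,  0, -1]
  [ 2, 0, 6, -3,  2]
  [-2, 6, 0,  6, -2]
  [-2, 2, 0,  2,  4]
λ = 6: alg = 5, geom = 3

Step 1 — factor the characteristic polynomial to read off the algebraic multiplicities:
  χ_A(x) = (x - 6)^5

Step 2 — compute geometric multiplicities via the rank-nullity identity g(λ) = n − rank(A − λI):
  rank(A − (6)·I) = 2, so dim ker(A − (6)·I) = n − 2 = 3

Summary:
  λ = 6: algebraic multiplicity = 5, geometric multiplicity = 3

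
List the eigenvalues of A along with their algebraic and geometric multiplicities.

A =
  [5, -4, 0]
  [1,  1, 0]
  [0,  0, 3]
λ = 3: alg = 3, geom = 2

Step 1 — factor the characteristic polynomial to read off the algebraic multiplicities:
  χ_A(x) = (x - 3)^3

Step 2 — compute geometric multiplicities via the rank-nullity identity g(λ) = n − rank(A − λI):
  rank(A − (3)·I) = 1, so dim ker(A − (3)·I) = n − 1 = 2

Summary:
  λ = 3: algebraic multiplicity = 3, geometric multiplicity = 2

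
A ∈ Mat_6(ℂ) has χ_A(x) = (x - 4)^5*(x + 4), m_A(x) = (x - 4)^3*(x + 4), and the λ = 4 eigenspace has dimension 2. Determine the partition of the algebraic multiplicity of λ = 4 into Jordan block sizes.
Block sizes for λ = 4: [3, 2]

Step 1 — from the characteristic polynomial, algebraic multiplicity of λ = 4 is 5. From dim ker(A − (4)·I) = 2, there are exactly 2 Jordan blocks for λ = 4.
Step 2 — from the minimal polynomial, the factor (x − 4)^3 tells us the largest block for λ = 4 has size 3.
Step 3 — with total size 5, 2 blocks, and largest block 3, the block sizes (in nonincreasing order) are [3, 2].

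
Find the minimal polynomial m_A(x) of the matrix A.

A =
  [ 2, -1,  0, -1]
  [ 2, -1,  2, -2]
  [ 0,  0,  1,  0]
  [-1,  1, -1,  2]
x^3 - 3*x^2 + 3*x - 1

The characteristic polynomial is χ_A(x) = (x - 1)^4, so the eigenvalues are known. The minimal polynomial is
  m_A(x) = Π_λ (x − λ)^{k_λ}
where k_λ is the size of the *largest* Jordan block for λ (equivalently, the smallest k with (A − λI)^k v = 0 for every generalised eigenvector v of λ).

  λ = 1: largest Jordan block has size 3, contributing (x − 1)^3

So m_A(x) = (x - 1)^3 = x^3 - 3*x^2 + 3*x - 1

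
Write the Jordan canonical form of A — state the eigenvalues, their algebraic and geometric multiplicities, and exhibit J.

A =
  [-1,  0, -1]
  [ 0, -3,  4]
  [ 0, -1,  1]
J_3(-1)

The characteristic polynomial is
  det(x·I − A) = x^3 + 3*x^2 + 3*x + 1 = (x + 1)^3

Eigenvalues and multiplicities (the geometric multiplicity of λ is n − rank(A − λI), which equals the number of Jordan blocks for λ):
  λ = -1: algebraic multiplicity = 3, geometric multiplicity = 1

Determining the block sizes for each eigenvalue:
  λ = -1: one block (gm = 1), so the single block has size am = 3 → block sizes [3]

Assembling the blocks gives a Jordan form
J =
  [-1,  1,  0]
  [ 0, -1,  1]
  [ 0,  0, -1]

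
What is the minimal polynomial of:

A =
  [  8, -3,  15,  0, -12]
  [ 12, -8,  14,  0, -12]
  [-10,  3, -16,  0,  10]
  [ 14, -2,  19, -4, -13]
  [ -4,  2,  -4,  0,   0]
x^3 + 12*x^2 + 48*x + 64

The characteristic polynomial is χ_A(x) = (x + 4)^5, so the eigenvalues are known. The minimal polynomial is
  m_A(x) = Π_λ (x − λ)^{k_λ}
where k_λ is the size of the *largest* Jordan block for λ (equivalently, the smallest k with (A − λI)^k v = 0 for every generalised eigenvector v of λ).

  λ = -4: largest Jordan block has size 3, contributing (x + 4)^3

So m_A(x) = (x + 4)^3 = x^3 + 12*x^2 + 48*x + 64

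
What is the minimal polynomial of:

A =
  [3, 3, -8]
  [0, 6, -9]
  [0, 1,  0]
x^3 - 9*x^2 + 27*x - 27

The characteristic polynomial is χ_A(x) = (x - 3)^3, so the eigenvalues are known. The minimal polynomial is
  m_A(x) = Π_λ (x − λ)^{k_λ}
where k_λ is the size of the *largest* Jordan block for λ (equivalently, the smallest k with (A − λI)^k v = 0 for every generalised eigenvector v of λ).

  λ = 3: largest Jordan block has size 3, contributing (x − 3)^3

So m_A(x) = (x - 3)^3 = x^3 - 9*x^2 + 27*x - 27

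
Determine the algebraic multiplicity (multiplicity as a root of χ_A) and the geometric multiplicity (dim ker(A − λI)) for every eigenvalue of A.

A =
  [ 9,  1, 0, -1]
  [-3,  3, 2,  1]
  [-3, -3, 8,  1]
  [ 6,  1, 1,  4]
λ = 6: alg = 4, geom = 2

Step 1 — factor the characteristic polynomial to read off the algebraic multiplicities:
  χ_A(x) = (x - 6)^4

Step 2 — compute geometric multiplicities via the rank-nullity identity g(λ) = n − rank(A − λI):
  rank(A − (6)·I) = 2, so dim ker(A − (6)·I) = n − 2 = 2

Summary:
  λ = 6: algebraic multiplicity = 4, geometric multiplicity = 2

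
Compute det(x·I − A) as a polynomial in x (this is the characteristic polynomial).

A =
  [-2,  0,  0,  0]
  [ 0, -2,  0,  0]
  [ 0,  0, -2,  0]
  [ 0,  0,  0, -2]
x^4 + 8*x^3 + 24*x^2 + 32*x + 16

Expanding det(x·I − A) (e.g. by cofactor expansion or by noting that A is similar to its Jordan form J, which has the same characteristic polynomial as A) gives
  χ_A(x) = x^4 + 8*x^3 + 24*x^2 + 32*x + 16
which factors as (x + 2)^4. The eigenvalues (with algebraic multiplicities) are λ = -2 with multiplicity 4.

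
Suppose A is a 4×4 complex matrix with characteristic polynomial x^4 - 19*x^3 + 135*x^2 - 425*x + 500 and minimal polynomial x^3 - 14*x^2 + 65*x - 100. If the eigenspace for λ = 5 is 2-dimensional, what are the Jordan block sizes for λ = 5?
Block sizes for λ = 5: [2, 1]

Step 1 — from the characteristic polynomial, algebraic multiplicity of λ = 5 is 3. From dim ker(A − (5)·I) = 2, there are exactly 2 Jordan blocks for λ = 5.
Step 2 — from the minimal polynomial, the factor (x − 5)^2 tells us the largest block for λ = 5 has size 2.
Step 3 — with total size 3, 2 blocks, and largest block 2, the block sizes (in nonincreasing order) are [2, 1].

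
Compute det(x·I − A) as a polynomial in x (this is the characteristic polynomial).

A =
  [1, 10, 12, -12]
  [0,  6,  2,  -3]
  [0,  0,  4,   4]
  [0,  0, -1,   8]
x^4 - 19*x^3 + 126*x^2 - 324*x + 216

Expanding det(x·I − A) (e.g. by cofactor expansion or by noting that A is similar to its Jordan form J, which has the same characteristic polynomial as A) gives
  χ_A(x) = x^4 - 19*x^3 + 126*x^2 - 324*x + 216
which factors as (x - 6)^3*(x - 1). The eigenvalues (with algebraic multiplicities) are λ = 1 with multiplicity 1, λ = 6 with multiplicity 3.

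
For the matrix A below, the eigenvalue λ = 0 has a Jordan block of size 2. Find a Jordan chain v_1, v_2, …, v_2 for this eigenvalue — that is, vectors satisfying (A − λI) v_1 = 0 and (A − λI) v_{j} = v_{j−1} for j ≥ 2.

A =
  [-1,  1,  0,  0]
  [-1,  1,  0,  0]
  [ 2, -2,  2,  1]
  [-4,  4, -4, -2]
A Jordan chain for λ = 0 of length 2:
v_1 = (-1, -1, 2, -4)ᵀ
v_2 = (1, 0, 0, 0)ᵀ

Let N = A − (0)·I. We want v_2 with N^2 v_2 = 0 but N^1 v_2 ≠ 0; then v_{j-1} := N · v_j for j = 2, …, 2.

Pick v_2 = (1, 0, 0, 0)ᵀ.
Then v_1 = N · v_2 = (-1, -1, 2, -4)ᵀ.

Sanity check: (A − (0)·I) v_1 = (0, 0, 0, 0)ᵀ = 0. ✓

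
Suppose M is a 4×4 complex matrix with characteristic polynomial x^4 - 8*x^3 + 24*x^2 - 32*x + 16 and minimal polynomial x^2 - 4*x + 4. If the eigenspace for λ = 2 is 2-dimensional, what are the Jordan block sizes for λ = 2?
Block sizes for λ = 2: [2, 2]

Step 1 — from the characteristic polynomial, algebraic multiplicity of λ = 2 is 4. From dim ker(M − (2)·I) = 2, there are exactly 2 Jordan blocks for λ = 2.
Step 2 — from the minimal polynomial, the factor (x − 2)^2 tells us the largest block for λ = 2 has size 2.
Step 3 — with total size 4, 2 blocks, and largest block 2, the block sizes (in nonincreasing order) are [2, 2].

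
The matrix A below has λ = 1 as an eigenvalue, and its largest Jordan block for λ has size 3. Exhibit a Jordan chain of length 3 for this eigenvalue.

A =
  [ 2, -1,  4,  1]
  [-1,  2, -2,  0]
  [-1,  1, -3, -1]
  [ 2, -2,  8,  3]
A Jordan chain for λ = 1 of length 3:
v_1 = (-2, 2, 2, -4)ᵀ
v_2 = (4, -2, -4, 8)ᵀ
v_3 = (0, 0, 1, 0)ᵀ

Let N = A − (1)·I. We want v_3 with N^3 v_3 = 0 but N^2 v_3 ≠ 0; then v_{j-1} := N · v_j for j = 3, …, 2.

Pick v_3 = (0, 0, 1, 0)ᵀ.
Then v_2 = N · v_3 = (4, -2, -4, 8)ᵀ.
Then v_1 = N · v_2 = (-2, 2, 2, -4)ᵀ.

Sanity check: (A − (1)·I) v_1 = (0, 0, 0, 0)ᵀ = 0. ✓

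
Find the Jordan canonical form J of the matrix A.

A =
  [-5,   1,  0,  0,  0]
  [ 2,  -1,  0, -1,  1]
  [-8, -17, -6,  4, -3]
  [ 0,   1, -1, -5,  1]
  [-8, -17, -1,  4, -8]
J_3(-5) ⊕ J_2(-5)

The characteristic polynomial is
  det(x·I − A) = x^5 + 25*x^4 + 250*x^3 + 1250*x^2 + 3125*x + 3125 = (x + 5)^5

Eigenvalues and multiplicities (the geometric multiplicity of λ is n − rank(A − λI), which equals the number of Jordan blocks for λ):
  λ = -5: algebraic multiplicity = 5, geometric multiplicity = 2

Determining the block sizes for each eigenvalue:
  λ = -5: with am = 5 and gm = 2, the partition is not yet determined (e.g. several partitions of 5 into 2 parts exist). Let N = A − (-5)·I. Computing rank(N^1) = 3, rank(N^2) = 1, rank(N^3) = 0; the number of blocks of size ≥ j is rank(N^{j−1}) − rank(N^j), giving [2, 2, 1]. So we have 1 block(s) of size 3, 1 block(s) of size 2 → block sizes [3, 2]

Assembling the blocks gives a Jordan form
J =
  [-5,  1,  0,  0,  0]
  [ 0, -5,  1,  0,  0]
  [ 0,  0, -5,  0,  0]
  [ 0,  0,  0, -5,  1]
  [ 0,  0,  0,  0, -5]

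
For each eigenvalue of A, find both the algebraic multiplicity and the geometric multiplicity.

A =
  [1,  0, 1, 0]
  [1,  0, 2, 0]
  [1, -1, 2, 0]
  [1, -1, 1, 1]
λ = 1: alg = 4, geom = 2

Step 1 — factor the characteristic polynomial to read off the algebraic multiplicities:
  χ_A(x) = (x - 1)^4

Step 2 — compute geometric multiplicities via the rank-nullity identity g(λ) = n − rank(A − λI):
  rank(A − (1)·I) = 2, so dim ker(A − (1)·I) = n − 2 = 2

Summary:
  λ = 1: algebraic multiplicity = 4, geometric multiplicity = 2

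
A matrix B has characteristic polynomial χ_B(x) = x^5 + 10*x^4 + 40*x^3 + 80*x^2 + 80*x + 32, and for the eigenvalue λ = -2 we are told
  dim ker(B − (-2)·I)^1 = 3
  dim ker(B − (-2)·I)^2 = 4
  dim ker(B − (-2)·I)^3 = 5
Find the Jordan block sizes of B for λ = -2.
Block sizes for λ = -2: [3, 1, 1]

From the dimensions of kernels of powers, the number of Jordan blocks of size at least j is d_j − d_{j−1} where d_j = dim ker(N^j) (with d_0 = 0). Computing the differences gives [3, 1, 1].
The number of blocks of size exactly k is (#blocks of size ≥ k) − (#blocks of size ≥ k + 1), so the partition is: 2 block(s) of size 1, 1 block(s) of size 3.
In nonincreasing order the block sizes are [3, 1, 1].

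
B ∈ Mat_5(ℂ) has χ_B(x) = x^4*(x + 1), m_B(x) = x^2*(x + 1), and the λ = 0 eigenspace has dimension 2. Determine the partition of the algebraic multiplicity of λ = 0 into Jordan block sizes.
Block sizes for λ = 0: [2, 2]

Step 1 — from the characteristic polynomial, algebraic multiplicity of λ = 0 is 4. From dim ker(B − (0)·I) = 2, there are exactly 2 Jordan blocks for λ = 0.
Step 2 — from the minimal polynomial, the factor (x − 0)^2 tells us the largest block for λ = 0 has size 2.
Step 3 — with total size 4, 2 blocks, and largest block 2, the block sizes (in nonincreasing order) are [2, 2].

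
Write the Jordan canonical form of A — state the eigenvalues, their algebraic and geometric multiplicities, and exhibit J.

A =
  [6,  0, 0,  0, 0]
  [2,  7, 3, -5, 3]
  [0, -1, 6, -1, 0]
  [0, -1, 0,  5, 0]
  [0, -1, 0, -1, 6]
J_3(6) ⊕ J_1(6) ⊕ J_1(6)

The characteristic polynomial is
  det(x·I − A) = x^5 - 30*x^4 + 360*x^3 - 2160*x^2 + 6480*x - 7776 = (x - 6)^5

Eigenvalues and multiplicities (the geometric multiplicity of λ is n − rank(A − λI), which equals the number of Jordan blocks for λ):
  λ = 6: algebraic multiplicity = 5, geometric multiplicity = 3

Determining the block sizes for each eigenvalue:
  λ = 6: with am = 5 and gm = 3, the partition is not yet determined (e.g. several partitions of 5 into 3 parts exist). Let N = A − (6)·I. Computing rank(N^1) = 2, rank(N^2) = 1, rank(N^3) = 0; the number of blocks of size ≥ j is rank(N^{j−1}) − rank(N^j), giving [3, 1, 1]. So we have 1 block(s) of size 3, 2 block(s) of size 1 → block sizes [3, 1, 1]

Assembling the blocks gives a Jordan form
J =
  [6, 1, 0, 0, 0]
  [0, 6, 1, 0, 0]
  [0, 0, 6, 0, 0]
  [0, 0, 0, 6, 0]
  [0, 0, 0, 0, 6]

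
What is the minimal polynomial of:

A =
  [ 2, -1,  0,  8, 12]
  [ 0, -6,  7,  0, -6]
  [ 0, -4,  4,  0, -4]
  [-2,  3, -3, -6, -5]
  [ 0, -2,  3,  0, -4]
x^3 + 6*x^2 + 12*x + 8

The characteristic polynomial is χ_A(x) = (x + 2)^5, so the eigenvalues are known. The minimal polynomial is
  m_A(x) = Π_λ (x − λ)^{k_λ}
where k_λ is the size of the *largest* Jordan block for λ (equivalently, the smallest k with (A − λI)^k v = 0 for every generalised eigenvector v of λ).

  λ = -2: largest Jordan block has size 3, contributing (x + 2)^3

So m_A(x) = (x + 2)^3 = x^3 + 6*x^2 + 12*x + 8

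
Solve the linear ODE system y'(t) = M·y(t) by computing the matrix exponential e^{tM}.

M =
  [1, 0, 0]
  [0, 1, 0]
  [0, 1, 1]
e^{tM} =
  [exp(t), 0, 0]
  [0, exp(t), 0]
  [0, t*exp(t), exp(t)]

Strategy: write M = P · J · P⁻¹ where J is a Jordan canonical form, so e^{tM} = P · e^{tJ} · P⁻¹, and e^{tJ} can be computed block-by-block.

M has Jordan form
J =
  [1, 1, 0]
  [0, 1, 0]
  [0, 0, 1]
(up to reordering of blocks).

Per-block formulas:
  For a 1×1 block at λ = 1: exp(t · [1]) = [e^(1t)].
  For a 2×2 Jordan block J_2(1): exp(t · J_2(1)) = e^(1t)·(I + t·N), where N is the 2×2 nilpotent shift.

After assembling e^{tJ} and conjugating by P, we get:

e^{tM} =
  [exp(t), 0, 0]
  [0, exp(t), 0]
  [0, t*exp(t), exp(t)]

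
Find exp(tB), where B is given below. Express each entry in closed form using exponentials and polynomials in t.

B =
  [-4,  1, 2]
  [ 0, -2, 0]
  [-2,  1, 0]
e^{tB} =
  [-2*t*exp(-2*t) + exp(-2*t), t*exp(-2*t), 2*t*exp(-2*t)]
  [0, exp(-2*t), 0]
  [-2*t*exp(-2*t), t*exp(-2*t), 2*t*exp(-2*t) + exp(-2*t)]

Strategy: write B = P · J · P⁻¹ where J is a Jordan canonical form, so e^{tB} = P · e^{tJ} · P⁻¹, and e^{tJ} can be computed block-by-block.

B has Jordan form
J =
  [-2,  1,  0]
  [ 0, -2,  0]
  [ 0,  0, -2]
(up to reordering of blocks).

Per-block formulas:
  For a 2×2 Jordan block J_2(-2): exp(t · J_2(-2)) = e^(-2t)·(I + t·N), where N is the 2×2 nilpotent shift.
  For a 1×1 block at λ = -2: exp(t · [-2]) = [e^(-2t)].

After assembling e^{tJ} and conjugating by P, we get:

e^{tB} =
  [-2*t*exp(-2*t) + exp(-2*t), t*exp(-2*t), 2*t*exp(-2*t)]
  [0, exp(-2*t), 0]
  [-2*t*exp(-2*t), t*exp(-2*t), 2*t*exp(-2*t) + exp(-2*t)]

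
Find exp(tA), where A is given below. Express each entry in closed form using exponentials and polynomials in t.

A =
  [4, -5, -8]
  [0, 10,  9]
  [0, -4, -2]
e^{tA} =
  [exp(4*t), t^2*exp(4*t) - 5*t*exp(4*t), 3*t^2*exp(4*t)/2 - 8*t*exp(4*t)]
  [0, 6*t*exp(4*t) + exp(4*t), 9*t*exp(4*t)]
  [0, -4*t*exp(4*t), -6*t*exp(4*t) + exp(4*t)]

Strategy: write A = P · J · P⁻¹ where J is a Jordan canonical form, so e^{tA} = P · e^{tJ} · P⁻¹, and e^{tJ} can be computed block-by-block.

A has Jordan form
J =
  [4, 1, 0]
  [0, 4, 1]
  [0, 0, 4]
(up to reordering of blocks).

Per-block formulas:
  For a 3×3 Jordan block J_3(4): exp(t · J_3(4)) = e^(4t)·(I + t·N + (t^2/2)·N^2), where N is the 3×3 nilpotent shift.

After assembling e^{tJ} and conjugating by P, we get:

e^{tA} =
  [exp(4*t), t^2*exp(4*t) - 5*t*exp(4*t), 3*t^2*exp(4*t)/2 - 8*t*exp(4*t)]
  [0, 6*t*exp(4*t) + exp(4*t), 9*t*exp(4*t)]
  [0, -4*t*exp(4*t), -6*t*exp(4*t) + exp(4*t)]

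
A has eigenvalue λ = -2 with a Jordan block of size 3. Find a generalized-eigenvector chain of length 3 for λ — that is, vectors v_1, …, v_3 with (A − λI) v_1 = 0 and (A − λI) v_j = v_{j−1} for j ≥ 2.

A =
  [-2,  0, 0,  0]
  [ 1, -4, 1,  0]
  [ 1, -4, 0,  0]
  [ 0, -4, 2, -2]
A Jordan chain for λ = -2 of length 3:
v_1 = (0, -1, -2, -2)ᵀ
v_2 = (0, 1, 1, 0)ᵀ
v_3 = (1, 0, 0, 0)ᵀ

Let N = A − (-2)·I. We want v_3 with N^3 v_3 = 0 but N^2 v_3 ≠ 0; then v_{j-1} := N · v_j for j = 3, …, 2.

Pick v_3 = (1, 0, 0, 0)ᵀ.
Then v_2 = N · v_3 = (0, 1, 1, 0)ᵀ.
Then v_1 = N · v_2 = (0, -1, -2, -2)ᵀ.

Sanity check: (A − (-2)·I) v_1 = (0, 0, 0, 0)ᵀ = 0. ✓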